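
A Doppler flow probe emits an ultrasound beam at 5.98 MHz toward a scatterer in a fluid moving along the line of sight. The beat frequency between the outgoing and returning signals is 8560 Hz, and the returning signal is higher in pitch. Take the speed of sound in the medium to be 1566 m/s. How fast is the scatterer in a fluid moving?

1.12 m/s

Double Doppler shift off a moving reflector: f₂ = f₀ · (v + u)/(v − u) (u > 0 toward emitter).
Returning signal is higher, so f₂ = f₀ + Δf = 5980000 + 8560 = 5988560 Hz.
Rearranging, u = v · (f₂ − f₀)/(f₂ + f₀) = 1566 × 8560/11968560 ≈ 1.12 m/s.
So the scatterer in a fluid is moving at 1.12 m/s toward the emitter.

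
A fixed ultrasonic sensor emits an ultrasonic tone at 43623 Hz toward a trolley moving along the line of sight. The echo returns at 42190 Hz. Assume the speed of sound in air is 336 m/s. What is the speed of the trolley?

5.6 m/s

Double Doppler shift off a moving reflector: f₂ = f₀ · (v + u)/(v − u) (u > 0 toward emitter).
Rearranging, u = v · (f₂ − f₀)/(f₂ + f₀) = 336 × -1433/85813 ≈ -5.6 m/s.
So the trolley is moving at 5.6 m/s away from the emitter.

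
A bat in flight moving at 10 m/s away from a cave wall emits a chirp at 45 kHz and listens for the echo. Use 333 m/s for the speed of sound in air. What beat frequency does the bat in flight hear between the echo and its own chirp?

2624 Hz

The cave wall receives the sound from a moving source: f₁ = f₀ · v/(v + v_e) = 45 × 333/343 ≈ 43.69 kHz.
On the return leg the bat in flight is a moving observer: f₂ = f₁ · (v − v_e)/v = 43.69 × 323/333 ≈ 42.38 kHz.
Equivalently f₂ = f₀ · (v − v_e)/(v + v_e).
Beat against the emitted tone (with f₀ = 45000 Hz): |f₂ − f₀| = 2v_e·f₀/(v + v_e) = 2 × 10 × 45000/343 ≈ 2624 Hz.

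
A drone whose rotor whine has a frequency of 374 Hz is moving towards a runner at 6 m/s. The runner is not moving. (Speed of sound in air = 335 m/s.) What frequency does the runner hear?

381 Hz

Moving source, stationary observer: f' = f · v/(v − v_s) since the source is approaching.
f' = 374 × 335/(335 − 6) = 374 × 335/329 ≈ 381 Hz.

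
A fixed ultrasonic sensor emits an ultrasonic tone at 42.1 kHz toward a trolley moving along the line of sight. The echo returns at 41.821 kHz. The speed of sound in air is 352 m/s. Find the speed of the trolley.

1.17 m/s

Double Doppler shift off a moving reflector: f₂ = f₀ · (v + u)/(v − u) (u > 0 toward emitter).
Rearranging, u = v · (f₂ − f₀)/(f₂ + f₀) = 352 × -0.279/83.921 ≈ -1.17 m/s.
So the trolley is moving at 1.17 m/s away from the emitter.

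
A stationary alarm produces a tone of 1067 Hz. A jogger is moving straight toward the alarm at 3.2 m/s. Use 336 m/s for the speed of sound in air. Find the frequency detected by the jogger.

Moving observer, stationary source: f' = f · (v + v_o)/v.
f' = 1067 × (336 + 3.2)/336 = 1067 × 339.2/336 ≈ 1077 Hz.

1077 Hz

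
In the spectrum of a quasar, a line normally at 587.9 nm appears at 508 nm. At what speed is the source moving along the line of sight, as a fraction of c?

0.145

λ'/λ₀ = 0.8641 < 1 (blueshift), so the source is approaching.
λ'/λ₀ = √((1 − β)/(1 + β)) for an approaching source ⇒ β = (1 − r²)/(1 + r²) with r = λ'/λ₀.
β = (1 − 0.7467)/(1 + 0.7467) ≈ 0.145.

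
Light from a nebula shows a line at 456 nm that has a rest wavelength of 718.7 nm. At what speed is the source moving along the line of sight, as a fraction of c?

λ'/λ₀ = 0.6345 < 1 (blueshift), so the source is approaching.
λ'/λ₀ = √((1 − β)/(1 + β)) for an approaching source ⇒ β = (1 − r²)/(1 + r²) with r = λ'/λ₀.
β = (1 − 0.4026)/(1 + 0.4026) ≈ 0.426.

0.426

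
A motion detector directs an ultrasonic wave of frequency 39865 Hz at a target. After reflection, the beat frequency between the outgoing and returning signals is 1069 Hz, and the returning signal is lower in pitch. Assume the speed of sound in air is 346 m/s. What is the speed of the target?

4.7 m/s

Double Doppler shift off a moving reflector: f₂ = f₀ · (v + u)/(v − u) (u > 0 toward emitter).
Returning signal is lower, so f₂ = f₀ − Δf = 39865 − 1069 = 38796 Hz.
Rearranging, u = v · (f₂ − f₀)/(f₂ + f₀) = 346 × -1069/78661 ≈ -4.7 m/s.
So the target is moving at 4.7 m/s away from the emitter.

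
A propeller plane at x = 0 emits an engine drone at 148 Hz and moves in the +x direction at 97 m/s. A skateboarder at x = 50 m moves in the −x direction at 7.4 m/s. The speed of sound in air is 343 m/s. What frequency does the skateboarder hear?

The observer lies on the +x side, so the source is heading toward the observer and the observer is heading toward the source.
With source approaching and observer approaching, f' = f · (v + v_o)/(v − v_s).
f' = 148 × (343 + 7.4)/(343 − 97) = 148 × 350.4/246 ≈ 211 Hz.

211 Hz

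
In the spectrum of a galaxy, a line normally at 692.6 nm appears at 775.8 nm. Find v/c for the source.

0.113c

λ'/λ₀ = 1.1201 > 1 (redshift), so the source is receding.
λ'/λ₀ = √((1 + β)/(1 − β)) for a receding source ⇒ β = (r² − 1)/(r² + 1) with r = λ'/λ₀.
β = (1.2547 − 1)/(1.2547 + 1) ≈ 0.113.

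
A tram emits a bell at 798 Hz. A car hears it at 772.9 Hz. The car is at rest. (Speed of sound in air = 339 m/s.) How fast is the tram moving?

f' < f, so the tram is receding.
f' = f · v/(v + v_s) ⇒ v_s = v · |1 − f/f'|.
v_s = 339 × |1 − 798/772.9| = 339 × 0.03248 ≈ 11.0 m/s.

11.0 m/s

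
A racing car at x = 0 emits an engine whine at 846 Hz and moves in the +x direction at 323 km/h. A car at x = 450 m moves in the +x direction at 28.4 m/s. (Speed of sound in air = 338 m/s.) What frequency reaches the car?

323 km/h = 89.72 m/s.
The observer lies on the +x side, so the source is heading toward the observer and the observer is heading away from the source.
Both move, so f' = f · (v − v_o)/(v − v_s).
f' = 846 × (338 − 28.4)/(338 − 89.72) = 846 × 309.6/248.28 ≈ 1055 Hz.

1055 Hz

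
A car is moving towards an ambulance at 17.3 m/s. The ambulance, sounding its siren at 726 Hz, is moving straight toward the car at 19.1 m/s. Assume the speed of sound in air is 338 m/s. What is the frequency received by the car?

809 Hz

General Doppler shift: f' = f · (v + v_o)/(v − v_s).
f' = 726 × (338 + 17.3)/(338 − 19.1) = 726 × 355.3/318.9 ≈ 809 Hz.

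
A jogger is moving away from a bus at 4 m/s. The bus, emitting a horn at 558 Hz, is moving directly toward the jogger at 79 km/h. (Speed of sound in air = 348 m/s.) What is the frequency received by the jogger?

79 km/h = 21.94 m/s.
Both move, so f' = f · (v − v_o)/(v − v_s).
f' = 558 × (348 − 4)/(348 − 21.94) = 558 × 344/326.06 ≈ 589 Hz.

589 Hz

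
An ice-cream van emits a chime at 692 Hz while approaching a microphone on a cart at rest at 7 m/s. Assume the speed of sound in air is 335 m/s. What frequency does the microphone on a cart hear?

Moving source, stationary observer: f' = f · v/(v − v_s) since the source is approaching.
f' = 692 × 335/(335 − 7) = 692 × 335/328 ≈ 707 Hz.

707 Hz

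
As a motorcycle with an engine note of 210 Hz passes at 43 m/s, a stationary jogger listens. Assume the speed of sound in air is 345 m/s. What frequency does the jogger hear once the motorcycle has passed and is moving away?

Receding: f₂ = f · v/(v + v_s) = 210 × 345/388 ≈ 187 Hz.

187 Hz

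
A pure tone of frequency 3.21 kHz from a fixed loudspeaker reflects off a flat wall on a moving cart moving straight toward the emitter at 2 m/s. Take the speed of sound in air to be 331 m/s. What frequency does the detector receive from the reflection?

3.25 kHz

At the flat wall on a moving cart (a moving observer), f₁ = f₀ · (v + u)/v = 3.21 × 333/331 ≈ 3.23 kHz.
On reflection it acts as a source moving toward the stationary detector: f₂ = f₁ · v/(v − u) = 3.23 × 331/329 ≈ 3.25 kHz.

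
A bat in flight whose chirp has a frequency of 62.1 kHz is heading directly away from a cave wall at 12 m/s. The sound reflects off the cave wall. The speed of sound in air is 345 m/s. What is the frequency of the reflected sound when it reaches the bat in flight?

57.9 kHz

The cave wall receives the sound from a moving source: f₁ = f₀ · v/(v + v_e) = 62.1 × 345/357 ≈ 60.0 kHz.
On the return leg the bat in flight is a moving observer: f₂ = f₁ · (v − v_e)/v = 60.0 × 333/345 ≈ 57.9 kHz.
Equivalently f₂ = f₀ · (v − v_e)/(v + v_e).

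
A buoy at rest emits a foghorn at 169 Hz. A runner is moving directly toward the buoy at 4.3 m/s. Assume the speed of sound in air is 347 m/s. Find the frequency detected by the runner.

Only the observer moves, toward the source, so f' = f · (v + v_o)/v.
f' = 169 × (347 + 4.3)/347 = 169 × 351.3/347 ≈ 171 Hz.

171 Hz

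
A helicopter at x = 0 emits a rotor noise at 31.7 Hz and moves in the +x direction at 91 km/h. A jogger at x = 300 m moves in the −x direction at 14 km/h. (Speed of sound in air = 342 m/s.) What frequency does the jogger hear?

91 km/h = 25.28 m/s; 14 km/h = 3.889 m/s.
The observer lies on the +x side, so the source is heading toward the observer and the observer is heading toward the source.
Both move, so f' = f · (v + v_o)/(v − v_s).
f' = 31.7 × (342 + 3.889)/(342 − 25.28) = 31.7 × 345.89/316.72 ≈ 34.6 Hz.

34.6 Hz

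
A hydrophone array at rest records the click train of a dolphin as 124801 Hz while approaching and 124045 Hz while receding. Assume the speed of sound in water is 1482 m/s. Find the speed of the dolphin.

f₁/f₂ = (v + v_s)/(v − v_s), so v_s = v · (f₁ − f₂)/(f₁ + f₂).
v_s = 1482 × (124801 − 124045)/(124801 + 124045) = 1482 × 756/248846 ≈ 4.5 m/s.

4.5 m/s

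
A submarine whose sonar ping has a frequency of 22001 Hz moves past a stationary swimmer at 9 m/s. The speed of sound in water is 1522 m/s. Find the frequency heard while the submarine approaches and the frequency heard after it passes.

Approaching: f₁ = f · v/(v − v_s) = 22001 × 1522/1513 ≈ 22132 Hz.
Receding: f₂ = f · v/(v + v_s) = 22001 × 1522/1531 ≈ 21872 Hz.

22132 Hz approaching; 21872 Hz receding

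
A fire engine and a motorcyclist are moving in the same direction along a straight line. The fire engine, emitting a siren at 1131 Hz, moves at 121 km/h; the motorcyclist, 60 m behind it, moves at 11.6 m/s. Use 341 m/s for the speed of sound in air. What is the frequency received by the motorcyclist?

121 km/h = 33.61 m/s.
The motorcyclist is behind, so the fire engine is moving away from it while the motorcyclist is moving toward the fire engine.
General Doppler shift: f' = f · (v + v_o)/(v + v_s).
f' = 1131 × (341 + 11.6)/(341 + 33.61) = 1131 × 352.6/374.61 ≈ 1065 Hz.

1065 Hz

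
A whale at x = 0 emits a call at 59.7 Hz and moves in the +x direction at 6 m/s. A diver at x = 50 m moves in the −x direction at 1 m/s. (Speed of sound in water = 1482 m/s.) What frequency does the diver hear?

60.0 Hz

The observer lies on the +x side, so the source is heading toward the observer and the observer is heading toward the source.
General Doppler shift: f' = f · (v + v_o)/(v − v_s).
f' = 59.7 × (1482 + 1)/(1482 − 6) = 59.7 × 1483/1476 ≈ 60.0 Hz.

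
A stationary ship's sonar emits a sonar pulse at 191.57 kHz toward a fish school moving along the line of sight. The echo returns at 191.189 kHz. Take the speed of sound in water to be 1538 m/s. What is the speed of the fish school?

1.53 m/s

Double Doppler shift off a moving reflector: f₂ = f₀ · (v + u)/(v − u) (u > 0 toward emitter).
Rearranging, u = v · (f₂ − f₀)/(f₂ + f₀) = 1538 × -0.381/382.759 ≈ -1.53 m/s.
So the fish school is moving at 1.53 m/s away from the emitter.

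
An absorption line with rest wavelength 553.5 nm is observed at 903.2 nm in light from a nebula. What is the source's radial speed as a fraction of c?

λ'/λ₀ = 1.6318 > 1 (redshift), so the source is receding.
λ'/λ₀ = √((1 + β)/(1 − β)) for a receding source ⇒ β = (r² − 1)/(r² + 1) with r = λ'/λ₀.
β = (2.6628 − 1)/(2.6628 + 1) ≈ 0.454.

0.454c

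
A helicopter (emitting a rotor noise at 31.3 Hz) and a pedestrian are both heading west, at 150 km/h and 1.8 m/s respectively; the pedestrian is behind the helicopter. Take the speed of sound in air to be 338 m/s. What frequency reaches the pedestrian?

28.0 Hz

150 km/h = 41.67 m/s.
The pedestrian is behind, so the helicopter is moving away from it while the pedestrian is moving toward the helicopter.
With source receding and observer approaching, f' = f · (v + v_o)/(v + v_s).
f' = 31.3 × (338 + 1.8)/(338 + 41.67) = 31.3 × 339.8/379.67 ≈ 28.0 Hz.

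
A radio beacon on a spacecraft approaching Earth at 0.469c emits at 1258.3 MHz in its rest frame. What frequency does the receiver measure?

Relativistic Doppler for frequency: f' = f₀ · √((1 + β)/(1 − β)).
f' = 1258.3 × √(1.4690/0.5310) = 1258.3 × 1.66327 ≈ 2092.9 MHz.

2092.9 MHz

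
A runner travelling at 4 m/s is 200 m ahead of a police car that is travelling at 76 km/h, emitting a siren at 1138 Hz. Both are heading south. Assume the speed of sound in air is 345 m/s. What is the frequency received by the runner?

76 km/h = 21.11 m/s.
The runner is ahead, so the police car is moving toward it while the runner is moving away from the police car.
General Doppler shift: f' = f · (v − v_o)/(v − v_s).
f' = 1138 × (345 − 4)/(345 − 21.11) = 1138 × 341/323.89 ≈ 1198 Hz.

1198 Hz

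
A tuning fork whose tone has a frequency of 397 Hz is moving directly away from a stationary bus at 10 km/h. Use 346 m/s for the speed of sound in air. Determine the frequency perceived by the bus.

10 km/h = 2.778 m/s.
Moving source, stationary observer: f' = f · v/(v + v_s) since the source is receding.
f' = 397 × 346/(346 + 2.778) = 397 × 346/348.8 ≈ 394 Hz.

394 Hz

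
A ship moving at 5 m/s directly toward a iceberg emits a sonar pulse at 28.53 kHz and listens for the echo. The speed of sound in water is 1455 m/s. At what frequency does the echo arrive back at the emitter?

28.7 kHz

The iceberg receives the sound from a moving source: f₁ = f₀ · v/(v − v_e) = 28.53 × 1455/1450 ≈ 28.6 kHz.
On the return leg the ship is a moving observer: f₂ = f₁ · (v + v_e)/v = 28.6 × 1460/1455 ≈ 28.7 kHz.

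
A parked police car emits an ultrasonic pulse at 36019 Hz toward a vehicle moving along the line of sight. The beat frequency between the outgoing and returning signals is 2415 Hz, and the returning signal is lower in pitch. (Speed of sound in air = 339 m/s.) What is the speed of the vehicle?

11.8 m/s

Double Doppler shift off a moving reflector: f₂ = f₀ · (v + u)/(v − u) (u > 0 toward emitter).
Returning signal is lower, so f₂ = f₀ − Δf = 36019 − 2415 = 33604 Hz.
Rearranging, u = v · (f₂ − f₀)/(f₂ + f₀) = 339 × -2415/69623 ≈ -11.8 m/s.
So the vehicle is moving at 11.8 m/s away from the emitter.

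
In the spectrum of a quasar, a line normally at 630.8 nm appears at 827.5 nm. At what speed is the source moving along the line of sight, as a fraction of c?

λ'/λ₀ = 1.3118 > 1 (redshift), so the source is receding.
λ'/λ₀ = √((1 + β)/(1 − β)) for a receding source ⇒ β = (r² − 1)/(r² + 1) with r = λ'/λ₀.
β = (1.7209 − 1)/(1.7209 + 1) ≈ 0.265.

0.265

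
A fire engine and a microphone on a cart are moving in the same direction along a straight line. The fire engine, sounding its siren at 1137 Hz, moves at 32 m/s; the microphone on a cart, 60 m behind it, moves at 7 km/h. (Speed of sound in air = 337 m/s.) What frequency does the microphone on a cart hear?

7 km/h = 1.944 m/s.
The microphone on a cart is behind, so the fire engine is moving away from it while the microphone on a cart is moving toward the fire engine.
Both move, so f' = f · (v + v_o)/(v + v_s).
f' = 1137 × (337 + 1.944)/(337 + 32) = 1137 × 338.94/369 ≈ 1044 Hz.

1044 Hz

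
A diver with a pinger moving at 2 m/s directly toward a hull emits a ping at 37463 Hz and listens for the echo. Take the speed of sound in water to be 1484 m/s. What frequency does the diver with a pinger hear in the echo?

37564 Hz

The hull receives the sound from a moving source: f₁ = f₀ · v/(v − v_e) = 37463 × 1484/1482 ≈ 37514 Hz.
On the return leg the diver with a pinger is a moving observer: f₂ = f₁ · (v + v_e)/v = 37514 × 1486/1484 ≈ 37564 Hz.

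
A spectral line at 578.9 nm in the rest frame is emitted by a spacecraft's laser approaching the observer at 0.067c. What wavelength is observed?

Relativistic Doppler for wavelength: λ' = λ₀ · √((1 − β)/(1 + β)).
λ' = 578.9 × √(0.9330/1.0670) = 578.9 × 0.93510 ≈ 541.3 nm.

541.3 nm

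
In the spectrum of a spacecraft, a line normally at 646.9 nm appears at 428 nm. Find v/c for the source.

0.391

λ'/λ₀ = 0.6616 < 1 (blueshift), so the source is approaching.
λ'/λ₀ = √((1 − β)/(1 + β)) for an approaching source ⇒ β = (1 − r²)/(1 + r²) with r = λ'/λ₀.
β = (1 − 0.4377)/(1 + 0.4377) ≈ 0.391.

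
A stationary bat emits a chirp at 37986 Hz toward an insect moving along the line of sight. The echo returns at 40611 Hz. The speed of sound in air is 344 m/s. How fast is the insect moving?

11.5 m/s

Double Doppler shift off a moving reflector: f₂ = f₀ · (v + u)/(v − u) (u > 0 toward emitter).
Rearranging, u = v · (f₂ − f₀)/(f₂ + f₀) = 344 × 2625/78597 ≈ 11.5 m/s.
So the insect is moving at 11.5 m/s toward the emitter.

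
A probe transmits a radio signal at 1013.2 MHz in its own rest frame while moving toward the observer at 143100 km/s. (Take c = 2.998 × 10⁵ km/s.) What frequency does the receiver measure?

β = v/c = 143100/299800 = 0.4773.
Relativistic Doppler for frequency: f' = f₀ · √((1 + β)/(1 − β)).
f' = 1013.2 × √(1.4773/0.5227) = 1013.2 × 1.68120 ≈ 1703.4 MHz.

1703.4 MHz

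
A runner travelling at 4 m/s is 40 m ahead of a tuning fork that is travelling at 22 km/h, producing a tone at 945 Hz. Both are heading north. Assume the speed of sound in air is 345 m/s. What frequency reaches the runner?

951 Hz

22 km/h = 6.111 m/s.
The runner is ahead, so the tuning fork is moving toward it while the runner is moving away from the tuning fork.
With source approaching and observer receding, f' = f · (v − v_o)/(v − v_s).
f' = 945 × (345 − 4)/(345 − 6.111) = 945 × 341/338.89 ≈ 951 Hz.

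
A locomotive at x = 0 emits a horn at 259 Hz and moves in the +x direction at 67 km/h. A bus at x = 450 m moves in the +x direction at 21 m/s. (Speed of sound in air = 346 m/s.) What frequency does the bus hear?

257 Hz

67 km/h = 18.61 m/s.
The observer lies on the +x side, so the source is heading toward the observer and the observer is heading away from the source.
General Doppler shift: f' = f · (v − v_o)/(v − v_s).
f' = 259 × (346 − 21)/(346 − 18.61) = 259 × 325/327.39 ≈ 257 Hz.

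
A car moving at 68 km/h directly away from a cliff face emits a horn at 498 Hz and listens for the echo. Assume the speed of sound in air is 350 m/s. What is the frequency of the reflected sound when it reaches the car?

447 Hz

68 km/h = 18.89 m/s.
The cliff face receives the sound from a moving source: f₁ = f₀ · v/(v + v_e) = 498 × 350/368.89 ≈ 472 Hz.
On the return leg the car is a moving observer: f₂ = f₁ · (v − v_e)/v = 472 × 331.11/350 ≈ 447 Hz.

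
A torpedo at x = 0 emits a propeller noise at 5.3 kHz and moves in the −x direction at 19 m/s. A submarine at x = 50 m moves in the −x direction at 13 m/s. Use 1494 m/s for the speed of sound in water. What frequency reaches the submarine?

The observer lies on the +x side, so the source is heading away from the observer and the observer is heading toward the source.
General Doppler shift: f' = f · (v + v_o)/(v + v_s).
f' = 5.3 × (1494 + 13)/(1494 + 19) = 5.3 × 1507/1513 ≈ 5.28 kHz.

5.28 kHz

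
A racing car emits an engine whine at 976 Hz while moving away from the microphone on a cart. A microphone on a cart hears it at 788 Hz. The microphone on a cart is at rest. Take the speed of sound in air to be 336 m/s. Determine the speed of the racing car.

80 m/s

f' = f · v/(v + v_s) ⇒ v_s = v · |1 − f/f'|.
v_s = 336 × |1 − 976/788| = 336 × 0.2386 ≈ 80 m/s.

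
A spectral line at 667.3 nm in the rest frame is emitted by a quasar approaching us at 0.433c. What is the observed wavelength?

419.7 nm

Relativistic Doppler for wavelength: λ' = λ₀ · √((1 − β)/(1 + β)).
λ' = 667.3 × √(0.5670/1.4330) = 667.3 × 0.62903 ≈ 419.7 nm.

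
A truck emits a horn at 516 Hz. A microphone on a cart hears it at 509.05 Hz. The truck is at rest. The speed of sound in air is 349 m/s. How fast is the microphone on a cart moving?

f' < f, so the microphone on a cart is receding.
f' = f · (v − v_o)/v ⇒ v_o = v · |f'/f − 1|.
v_o = 349 × |509.05/516 − 1| = 349 × 0.01347 ≈ 4.7 m/s.

4.7 m/s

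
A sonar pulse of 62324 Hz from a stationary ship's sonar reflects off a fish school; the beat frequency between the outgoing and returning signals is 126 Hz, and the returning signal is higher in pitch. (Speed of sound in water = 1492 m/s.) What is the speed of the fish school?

Double Doppler shift off a moving reflector: f₂ = f₀ · (v + u)/(v − u) (u > 0 toward emitter).
Returning signal is higher, so f₂ = f₀ + Δf = 62324 + 126 = 62450 Hz.
Rearranging, u = v · (f₂ − f₀)/(f₂ + f₀) = 1492 × 126/124774 ≈ 1.51 m/s.
So the fish school is moving at 1.51 m/s toward the emitter.

1.51 m/s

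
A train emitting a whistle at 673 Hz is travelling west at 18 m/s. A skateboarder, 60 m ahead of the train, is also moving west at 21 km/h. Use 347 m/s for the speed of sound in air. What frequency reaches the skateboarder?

21 km/h = 5.833 m/s.
The skateboarder is ahead, so the train is moving toward it while the skateboarder is moving away from the train.
With source approaching and observer receding, f' = f · (v − v_o)/(v − v_s).
f' = 673 × (347 − 5.833)/(347 − 18) = 673 × 341.17/329 ≈ 698 Hz.

698 Hz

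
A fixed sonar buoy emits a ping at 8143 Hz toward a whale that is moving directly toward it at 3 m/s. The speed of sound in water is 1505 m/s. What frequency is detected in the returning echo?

8176 Hz

The whale first receives the wave as a moving observer: f₁ = f₀ · (v + u)/v = 8143 × (1505 + 3)/1505 ≈ 8159 Hz.
On reflection it acts as a source moving toward the stationary detector: f₂ = f₁ · v/(v − u) = 8159 × 1505/1502 ≈ 8176 Hz.
Equivalently f₂ = f₀ · (v + u)/(v − u).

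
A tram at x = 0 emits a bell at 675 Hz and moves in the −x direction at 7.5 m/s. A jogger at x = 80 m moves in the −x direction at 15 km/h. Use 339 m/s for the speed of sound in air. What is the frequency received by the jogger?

15 km/h = 4.167 m/s.
The observer lies on the +x side, so the source is heading away from the observer and the observer is heading toward the source.
With source receding and observer approaching, f' = f · (v + v_o)/(v + v_s).
f' = 675 × (339 + 4.167)/(339 + 7.5) = 675 × 343.17/346.5 ≈ 669 Hz.

669 Hz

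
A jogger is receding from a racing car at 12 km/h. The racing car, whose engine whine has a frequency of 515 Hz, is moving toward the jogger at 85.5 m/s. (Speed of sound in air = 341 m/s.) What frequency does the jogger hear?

12 km/h = 3.333 m/s.
Both move, so f' = f · (v − v_o)/(v − v_s).
f' = 515 × (341 − 3.333)/(341 − 85.5) = 515 × 337.67/255.5 ≈ 681 Hz.

681 Hz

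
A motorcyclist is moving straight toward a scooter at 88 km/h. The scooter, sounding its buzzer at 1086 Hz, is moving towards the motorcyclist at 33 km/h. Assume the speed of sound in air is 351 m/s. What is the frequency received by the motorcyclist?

33 km/h = 9.167 m/s; 88 km/h = 24.44 m/s.
Both move, so f' = f · (v + v_o)/(v − v_s).
f' = 1086 × (351 + 24.44)/(351 − 9.167) = 1086 × 375.44/341.83 ≈ 1193 Hz.

1193 Hz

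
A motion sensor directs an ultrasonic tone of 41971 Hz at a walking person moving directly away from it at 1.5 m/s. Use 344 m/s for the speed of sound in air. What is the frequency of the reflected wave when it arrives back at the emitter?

41607 Hz

The walking person first receives the wave as a moving observer: f₁ = f₀ · (v − u)/v = 41971 × (344 − 1.5)/344 ≈ 41788 Hz.
The reflection then acts as a moving source: f₂ = f₁ · v/(v + u) ≈ 41607 Hz.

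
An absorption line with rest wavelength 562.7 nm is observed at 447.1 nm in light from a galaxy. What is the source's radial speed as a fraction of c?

λ'/λ₀ = 0.7946 < 1 (blueshift), so the source is approaching.
λ'/λ₀ = √((1 − β)/(1 + β)) for an approaching source ⇒ β = (1 − r²)/(1 + r²) with r = λ'/λ₀.
β = (1 − 0.6313)/(1 + 0.6313) ≈ 0.226.

0.226c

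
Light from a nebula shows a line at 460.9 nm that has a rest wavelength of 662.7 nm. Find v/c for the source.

0.348

λ'/λ₀ = 0.6955 < 1 (blueshift), so the source is approaching.
λ'/λ₀ = √((1 − β)/(1 + β)) for an approaching source ⇒ β = (1 − r²)/(1 + r²) with r = λ'/λ₀.
β = (1 − 0.4837)/(1 + 0.4837) ≈ 0.348.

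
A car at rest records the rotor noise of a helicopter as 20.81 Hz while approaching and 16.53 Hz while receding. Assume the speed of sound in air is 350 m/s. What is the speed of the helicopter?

f₁/f₂ = (v + v_s)/(v − v_s), so v_s = v · (f₁ − f₂)/(f₁ + f₂).
v_s = 350 × (20.81 − 16.53)/(20.81 + 16.53) = 350 × 4.28/37.34 ≈ 40 m/s.

40 m/s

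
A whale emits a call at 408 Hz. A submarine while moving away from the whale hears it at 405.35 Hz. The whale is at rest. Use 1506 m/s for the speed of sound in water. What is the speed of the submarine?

9.8 m/s

f' = f · (v − v_o)/v ⇒ v_o = v · |f'/f − 1|.
v_o = 1506 × |405.35/408 − 1| = 1506 × 0.006495 ≈ 9.8 m/s.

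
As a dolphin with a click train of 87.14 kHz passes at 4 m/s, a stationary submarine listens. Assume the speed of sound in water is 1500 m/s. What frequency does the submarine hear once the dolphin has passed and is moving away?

Receding: f₂ = f · v/(v + v_s) = 87.14 × 1500/1504 ≈ 86.9 kHz.

86.9 kHz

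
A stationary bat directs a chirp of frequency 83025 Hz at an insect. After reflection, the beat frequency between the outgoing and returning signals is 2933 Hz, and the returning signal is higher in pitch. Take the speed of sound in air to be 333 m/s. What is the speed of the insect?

Double Doppler shift off a moving reflector: f₂ = f₀ · (v + u)/(v − u) (u > 0 toward emitter).
Returning signal is higher, so f₂ = f₀ + Δf = 83025 + 2933 = 85958 Hz.
Rearranging, u = v · (f₂ − f₀)/(f₂ + f₀) = 333 × 2933/168983 ≈ 5.8 m/s.
So the insect is moving at 5.8 m/s toward the emitter.

5.8 m/s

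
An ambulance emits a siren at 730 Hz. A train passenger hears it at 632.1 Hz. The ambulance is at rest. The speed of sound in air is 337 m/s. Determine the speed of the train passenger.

45 m/s

f' < f, so the train passenger is receding.
f' = f · (v − v_o)/v ⇒ v_o = v · |f'/f − 1|.
v_o = 337 × |632.1/730 − 1| = 337 × 0.1341 ≈ 45 m/s.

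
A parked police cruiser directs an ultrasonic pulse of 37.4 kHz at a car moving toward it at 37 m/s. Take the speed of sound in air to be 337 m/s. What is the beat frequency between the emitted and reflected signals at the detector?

The car first receives the wave as a moving observer: f₁ = f₀ · (v + u)/v = 37.4 × (337 + 37)/337 ≈ 41.51 kHz.
On reflection it acts as a source moving toward the stationary detector: f₂ = f₁ · v/(v − u) = 41.51 × 337/300 ≈ 46.63 kHz.
Beat frequency (with f₀ = 37400 Hz): |f₂ − f₀| = 2u·f₀/(v − u) = 2 × 37 × 37400/300 ≈ 9225 Hz.

9225 Hz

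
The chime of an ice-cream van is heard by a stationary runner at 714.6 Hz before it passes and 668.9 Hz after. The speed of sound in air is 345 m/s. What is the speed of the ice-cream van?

f₁/f₂ = (v + v_s)/(v − v_s), so v_s = v · (f₁ − f₂)/(f₁ + f₂).
v_s = 345 × (714.6 − 668.9)/(714.6 + 668.9) = 345 × 45.7/1383.5 ≈ 11.4 m/s.

11.4 m/s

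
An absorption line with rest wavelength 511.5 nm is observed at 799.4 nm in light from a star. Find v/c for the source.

λ'/λ₀ = 1.5629 > 1 (redshift), so the source is receding.
λ'/λ₀ = √((1 + β)/(1 − β)) for a receding source ⇒ β = (r² − 1)/(r² + 1) with r = λ'/λ₀.
β = (2.4425 − 1)/(2.4425 + 1) ≈ 0.419.

0.419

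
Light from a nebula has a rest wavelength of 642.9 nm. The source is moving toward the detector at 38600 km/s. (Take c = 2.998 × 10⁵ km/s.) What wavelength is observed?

564.8 nm

β = v/c = 38600/299800 = 0.1288.
Relativistic Doppler for wavelength: λ' = λ₀ · √((1 − β)/(1 + β)).
λ' = 642.9 × √(0.8712/1.1288) = 642.9 × 0.87856 ≈ 564.8 nm.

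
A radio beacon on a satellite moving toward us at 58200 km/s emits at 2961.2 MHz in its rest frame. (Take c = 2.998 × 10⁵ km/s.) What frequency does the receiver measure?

3604.6 MHz

β = v/c = 58200/299800 = 0.1941.
Relativistic Doppler for frequency: f' = f₀ · √((1 + β)/(1 − β)).
f' = 2961.2 × √(1.1941/0.8059) = 2961.2 × 1.21729 ≈ 3604.6 MHz.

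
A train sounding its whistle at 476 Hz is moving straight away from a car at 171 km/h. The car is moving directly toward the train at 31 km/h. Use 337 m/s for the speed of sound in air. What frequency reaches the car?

171 km/h = 47.5 m/s; 31 km/h = 8.611 m/s.
General Doppler shift: f' = f · (v + v_o)/(v + v_s).
f' = 476 × (337 + 8.611)/(337 + 47.5) = 476 × 345.61/384.5 ≈ 428 Hz.

428 Hz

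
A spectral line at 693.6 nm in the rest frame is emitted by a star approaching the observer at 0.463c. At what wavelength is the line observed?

Relativistic Doppler for wavelength: λ' = λ₀ · √((1 − β)/(1 + β)).
λ' = 693.6 × √(0.5370/1.4630) = 693.6 × 0.60585 ≈ 420.2 nm.

420.2 nm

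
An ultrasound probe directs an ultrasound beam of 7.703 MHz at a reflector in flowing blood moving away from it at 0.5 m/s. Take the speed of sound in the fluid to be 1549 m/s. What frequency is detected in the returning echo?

At the reflector in flowing blood (a moving observer), f₁ = f₀ · (v − u)/v = 7.703 × 1548.5/1549 ≈ 7.701 MHz.
On reflection it acts as a source moving away from the stationary detector: f₂ = f₁ · v/(v + u) = 7.701 × 1549/1549.5 ≈ 7.698 MHz.

7.698 MHz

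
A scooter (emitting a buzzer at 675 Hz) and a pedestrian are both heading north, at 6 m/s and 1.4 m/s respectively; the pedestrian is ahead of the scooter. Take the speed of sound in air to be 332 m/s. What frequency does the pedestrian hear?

The pedestrian is ahead, so the scooter is moving toward it while the pedestrian is moving away from the scooter.
Both move, so f' = f · (v − v_o)/(v − v_s).
f' = 675 × (332 − 1.4)/(332 − 6) = 675 × 330.6/326 ≈ 685 Hz.

685 Hz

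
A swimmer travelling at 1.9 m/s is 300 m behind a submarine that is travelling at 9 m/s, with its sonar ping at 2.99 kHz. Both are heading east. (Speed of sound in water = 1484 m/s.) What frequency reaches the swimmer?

The swimmer is behind, so the submarine is moving away from it while the swimmer is moving toward the submarine.
With source receding and observer approaching, f' = f · (v + v_o)/(v + v_s).
f' = 2.99 × (1484 + 1.9)/(1484 + 9) = 2.99 × 1485.9/1493 ≈ 2.98 kHz.

2.98 kHz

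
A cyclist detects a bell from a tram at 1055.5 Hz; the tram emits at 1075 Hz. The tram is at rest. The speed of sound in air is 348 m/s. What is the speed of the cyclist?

f' < f, so the cyclist is receding.
f' = f · (v − v_o)/v ⇒ v_o = v · |f'/f − 1|.
v_o = 348 × |1055.5/1075 − 1| = 348 × 0.01814 ≈ 6.3 m/s.

6.3 m/s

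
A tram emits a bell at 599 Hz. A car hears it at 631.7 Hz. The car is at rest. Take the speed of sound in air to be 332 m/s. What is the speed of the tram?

17.2 m/s

f' > f, so the tram is approaching.
f' = f · v/(v − v_s) ⇒ v_s = v · |1 − f/f'|.
v_s = 332 × |1 − 599/631.7| = 332 × 0.05177 ≈ 17.2 m/s.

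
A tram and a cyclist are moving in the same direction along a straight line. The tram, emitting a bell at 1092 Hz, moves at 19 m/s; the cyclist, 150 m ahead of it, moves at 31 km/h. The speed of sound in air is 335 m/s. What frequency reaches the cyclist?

1128 Hz

31 km/h = 8.611 m/s.
The cyclist is ahead, so the tram is moving toward it while the cyclist is moving away from the tram.
Both move, so f' = f · (v − v_o)/(v − v_s).
f' = 1092 × (335 − 8.611)/(335 − 19) = 1092 × 326.39/316 ≈ 1128 Hz.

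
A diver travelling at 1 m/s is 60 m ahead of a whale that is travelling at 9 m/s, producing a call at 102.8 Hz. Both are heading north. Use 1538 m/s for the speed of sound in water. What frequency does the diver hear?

103 Hz

The diver is ahead, so the whale is moving toward it while the diver is moving away from the whale.
General Doppler shift: f' = f · (v − v_o)/(v − v_s).
f' = 102.8 × (1538 − 1)/(1538 − 9) = 102.8 × 1537/1529 ≈ 103 Hz.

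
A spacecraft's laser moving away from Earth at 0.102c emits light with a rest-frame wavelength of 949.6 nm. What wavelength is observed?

Relativistic Doppler for wavelength: λ' = λ₀ · √((1 + β)/(1 − β)).
λ' = 949.6 × √(1.1020/0.8980) = 949.6 × 1.10778 ≈ 1051.9 nm.

1051.9 nm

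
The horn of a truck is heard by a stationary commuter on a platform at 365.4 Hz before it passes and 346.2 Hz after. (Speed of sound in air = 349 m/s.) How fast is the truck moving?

f₁/f₂ = (v + v_s)/(v − v_s), so v_s = v · (f₁ − f₂)/(f₁ + f₂).
v_s = 349 × (365.4 − 346.2)/(365.4 + 346.2) = 349 × 19.2/711.6 ≈ 9.4 m/s.

9.4 m/s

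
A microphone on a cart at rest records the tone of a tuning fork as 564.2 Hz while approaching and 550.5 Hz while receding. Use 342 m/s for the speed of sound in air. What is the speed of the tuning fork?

f₁/f₂ = (v + v_s)/(v − v_s), so v_s = v · (f₁ − f₂)/(f₁ + f₂).
v_s = 342 × (564.2 − 550.5)/(564.2 + 550.5) = 342 × 13.7/1114.7 ≈ 4.2 m/s.

4.2 m/s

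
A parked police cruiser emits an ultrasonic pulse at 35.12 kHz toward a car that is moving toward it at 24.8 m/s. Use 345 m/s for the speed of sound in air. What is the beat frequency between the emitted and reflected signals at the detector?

The car first receives the wave as a moving observer: f₁ = f₀ · (v + u)/v = 35.12 × (345 + 24.8)/345 ≈ 37.64 kHz.
On reflection it acts as a source moving toward the stationary detector: f₂ = f₁ · v/(v − u) = 37.64 × 345/320.2 ≈ 40.56 kHz.
Beat frequency (with f₀ = 35120 Hz): |f₂ − f₀| = 2u·f₀/(v − u) = 2 × 24.8 × 35120/320.2 ≈ 5440 Hz.

5440 Hz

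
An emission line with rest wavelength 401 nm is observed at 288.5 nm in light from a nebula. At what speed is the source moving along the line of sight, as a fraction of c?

0.318

λ'/λ₀ = 0.7195 < 1 (blueshift), so the source is approaching.
λ'/λ₀ = √((1 − β)/(1 + β)) for an approaching source ⇒ β = (1 − r²)/(1 + r²) with r = λ'/λ₀.
β = (1 − 0.5176)/(1 + 0.5176) ≈ 0.318.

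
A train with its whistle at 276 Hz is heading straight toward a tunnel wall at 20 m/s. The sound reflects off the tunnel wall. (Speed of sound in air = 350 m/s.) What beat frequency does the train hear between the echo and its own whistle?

33.5 Hz

The tunnel wall receives the sound from a moving source: f₁ = f₀ · v/(v − v_e) = 276 × 350/330 ≈ 292.7 Hz.
On the return leg the train is a moving observer: f₂ = f₁ · (v + v_e)/v = 292.7 × 370/350 ≈ 309.5 Hz.
Beat against the emitted tone: |f₂ − f₀| = 2v_e·f₀/(v − v_e) = 2 × 20 × 276/330 ≈ 33.5 Hz.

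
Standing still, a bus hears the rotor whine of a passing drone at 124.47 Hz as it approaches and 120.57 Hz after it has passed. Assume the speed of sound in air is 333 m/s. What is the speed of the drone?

f₁/f₂ = (v + v_s)/(v − v_s), so v_s = v · (f₁ − f₂)/(f₁ + f₂).
v_s = 333 × (124.47 − 120.57)/(124.47 + 120.57) = 333 × 3.90/245.04 ≈ 5.3 m/s.

5.3 m/s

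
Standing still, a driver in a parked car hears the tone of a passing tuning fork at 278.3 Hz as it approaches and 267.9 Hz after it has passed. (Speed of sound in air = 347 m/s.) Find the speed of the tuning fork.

6.6 m/s

f₁/f₂ = (v + v_s)/(v − v_s), so v_s = v · (f₁ − f₂)/(f₁ + f₂).
v_s = 347 × (278.3 − 267.9)/(278.3 + 267.9) = 347 × 10.4/546.2 ≈ 6.6 m/s.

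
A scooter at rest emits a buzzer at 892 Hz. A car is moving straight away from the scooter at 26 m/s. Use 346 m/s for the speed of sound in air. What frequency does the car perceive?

825 Hz

Moving observer, stationary source: f' = f · (v − v_o)/v.
f' = 892 × (346 − 26)/346 = 892 × 320/346 ≈ 825 Hz.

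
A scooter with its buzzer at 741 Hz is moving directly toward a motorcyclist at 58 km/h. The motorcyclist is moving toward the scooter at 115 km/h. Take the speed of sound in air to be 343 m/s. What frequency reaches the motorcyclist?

58 km/h = 16.11 m/s; 115 km/h = 31.94 m/s.
Both move, so f' = f · (v + v_o)/(v − v_s).
f' = 741 × (343 + 31.94)/(343 − 16.11) = 741 × 374.94/326.89 ≈ 850 Hz.

850 Hz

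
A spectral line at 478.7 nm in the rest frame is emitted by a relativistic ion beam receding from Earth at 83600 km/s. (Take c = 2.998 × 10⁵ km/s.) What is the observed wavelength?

β = v/c = 83600/299800 = 0.2789.
Relativistic Doppler for wavelength: λ' = λ₀ · √((1 + β)/(1 − β)).
λ' = 478.7 × √(1.2789/0.7211) = 478.7 × 1.33167 ≈ 637.5 nm.

637.5 nm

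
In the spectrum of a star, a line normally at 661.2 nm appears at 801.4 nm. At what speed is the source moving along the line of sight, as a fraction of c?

0.190c

λ'/λ₀ = 1.2120 > 1 (redshift), so the source is receding.
λ'/λ₀ = √((1 + β)/(1 − β)) for a receding source ⇒ β = (r² − 1)/(r² + 1) with r = λ'/λ₀.
β = (1.4690 − 1)/(1.4690 + 1) ≈ 0.190.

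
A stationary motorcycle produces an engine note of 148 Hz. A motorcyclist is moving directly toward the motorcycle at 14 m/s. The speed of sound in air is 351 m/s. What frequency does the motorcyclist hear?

154 Hz

Only the observer moves, toward the source, so f' = f · (v + v_o)/v.
f' = 148 × (351 + 14)/351 = 148 × 365/351 ≈ 154 Hz.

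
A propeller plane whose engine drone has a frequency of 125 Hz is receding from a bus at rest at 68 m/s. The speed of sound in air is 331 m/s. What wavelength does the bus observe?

3.19 m

With the source moving away from a stationary observer, f' = f · v/(v + v_s).
f' = 125 × 331/(331 + 68) ≈ 104 Hz.
λ' = v/f' = 331/103.697 ≈ 3.19 m.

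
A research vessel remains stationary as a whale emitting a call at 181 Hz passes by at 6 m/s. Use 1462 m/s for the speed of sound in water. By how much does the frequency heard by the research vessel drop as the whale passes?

Approaching: f₁ = f · v/(v − v_s) = 181 × 1462/1456 ≈ 181.75 Hz.
Receding: f₂ = f · v/(v + v_s) = 181 × 1462/1468 ≈ 180.26 Hz.
Drop: f₁ − f₂ = 2f·v·v_s/(v² − v_s²) = 2 × 181 × 1462 × 6/(1462² − 6²) ≈ 1.49 Hz.

1.49 Hz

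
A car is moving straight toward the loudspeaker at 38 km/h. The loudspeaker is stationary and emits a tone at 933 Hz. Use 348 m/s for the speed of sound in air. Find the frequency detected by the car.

961 Hz

38 km/h = 10.56 m/s.
Only the observer moves, toward the source, so f' = f · (v + v_o)/v.
f' = 933 × (348 + 10.56)/348 = 933 × 358.56/348 ≈ 961 Hz.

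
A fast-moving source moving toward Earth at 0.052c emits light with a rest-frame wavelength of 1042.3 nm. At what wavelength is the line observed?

Relativistic Doppler for wavelength: λ' = λ₀ · √((1 − β)/(1 + β)).
λ' = 1042.3 × √(0.9480/1.0520) = 1042.3 × 0.94928 ≈ 989.4 nm.

989.4 nm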